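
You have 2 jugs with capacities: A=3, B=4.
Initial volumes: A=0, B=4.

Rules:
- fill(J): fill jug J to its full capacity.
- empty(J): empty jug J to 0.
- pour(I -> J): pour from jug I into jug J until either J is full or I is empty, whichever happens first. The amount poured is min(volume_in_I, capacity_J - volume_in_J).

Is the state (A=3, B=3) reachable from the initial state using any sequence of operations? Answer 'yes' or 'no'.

BFS from (A=0, B=4):
  1. fill(A) -> (A=3 B=4)
  2. empty(B) -> (A=3 B=0)
  3. pour(A -> B) -> (A=0 B=3)
  4. fill(A) -> (A=3 B=3)
Target reached → yes.

Answer: yes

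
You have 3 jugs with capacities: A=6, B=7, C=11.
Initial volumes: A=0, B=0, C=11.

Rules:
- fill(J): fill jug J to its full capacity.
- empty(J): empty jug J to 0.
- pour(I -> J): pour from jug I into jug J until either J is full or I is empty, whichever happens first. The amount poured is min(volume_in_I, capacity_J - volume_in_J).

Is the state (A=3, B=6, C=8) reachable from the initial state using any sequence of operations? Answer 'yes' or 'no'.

BFS explored all 372 reachable states.
Reachable set includes: (0,0,0), (0,0,1), (0,0,2), (0,0,3), (0,0,4), (0,0,5), (0,0,6), (0,0,7), (0,0,8), (0,0,9), (0,0,10), (0,0,11) ...
Target (A=3, B=6, C=8) not in reachable set → no.

Answer: no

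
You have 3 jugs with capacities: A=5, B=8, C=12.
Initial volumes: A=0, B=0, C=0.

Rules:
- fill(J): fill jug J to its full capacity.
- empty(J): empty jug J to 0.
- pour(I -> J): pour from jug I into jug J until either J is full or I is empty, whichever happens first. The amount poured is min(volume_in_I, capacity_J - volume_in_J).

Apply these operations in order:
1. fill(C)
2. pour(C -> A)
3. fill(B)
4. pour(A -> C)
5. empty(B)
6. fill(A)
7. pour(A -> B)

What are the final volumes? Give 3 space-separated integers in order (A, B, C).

Answer: 0 5 12

Derivation:
Step 1: fill(C) -> (A=0 B=0 C=12)
Step 2: pour(C -> A) -> (A=5 B=0 C=7)
Step 3: fill(B) -> (A=5 B=8 C=7)
Step 4: pour(A -> C) -> (A=0 B=8 C=12)
Step 5: empty(B) -> (A=0 B=0 C=12)
Step 6: fill(A) -> (A=5 B=0 C=12)
Step 7: pour(A -> B) -> (A=0 B=5 C=12)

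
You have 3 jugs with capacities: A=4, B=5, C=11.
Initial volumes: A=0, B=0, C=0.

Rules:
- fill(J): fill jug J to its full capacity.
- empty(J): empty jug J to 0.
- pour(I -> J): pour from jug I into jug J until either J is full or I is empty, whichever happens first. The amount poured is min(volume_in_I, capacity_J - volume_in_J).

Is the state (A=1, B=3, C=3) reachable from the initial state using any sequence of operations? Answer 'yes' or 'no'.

Answer: no

Derivation:
BFS explored all 240 reachable states.
Reachable set includes: (0,0,0), (0,0,1), (0,0,2), (0,0,3), (0,0,4), (0,0,5), (0,0,6), (0,0,7), (0,0,8), (0,0,9), (0,0,10), (0,0,11) ...
Target (A=1, B=3, C=3) not in reachable set → no.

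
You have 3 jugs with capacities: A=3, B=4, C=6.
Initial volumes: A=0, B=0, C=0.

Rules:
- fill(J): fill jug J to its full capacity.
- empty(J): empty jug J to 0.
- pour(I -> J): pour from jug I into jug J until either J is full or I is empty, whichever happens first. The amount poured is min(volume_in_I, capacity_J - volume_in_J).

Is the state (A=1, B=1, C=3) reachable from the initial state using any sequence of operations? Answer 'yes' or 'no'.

BFS explored all 110 reachable states.
Reachable set includes: (0,0,0), (0,0,1), (0,0,2), (0,0,3), (0,0,4), (0,0,5), (0,0,6), (0,1,0), (0,1,1), (0,1,2), (0,1,3), (0,1,4) ...
Target (A=1, B=1, C=3) not in reachable set → no.

Answer: no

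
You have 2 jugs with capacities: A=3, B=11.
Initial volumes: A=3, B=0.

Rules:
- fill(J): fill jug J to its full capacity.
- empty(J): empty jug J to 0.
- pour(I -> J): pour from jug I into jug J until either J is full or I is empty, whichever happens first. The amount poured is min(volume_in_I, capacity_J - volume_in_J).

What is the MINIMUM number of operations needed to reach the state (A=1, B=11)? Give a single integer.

Answer: 7

Derivation:
BFS from (A=3, B=0). One shortest path:
  1. pour(A -> B) -> (A=0 B=3)
  2. fill(A) -> (A=3 B=3)
  3. pour(A -> B) -> (A=0 B=6)
  4. fill(A) -> (A=3 B=6)
  5. pour(A -> B) -> (A=0 B=9)
  6. fill(A) -> (A=3 B=9)
  7. pour(A -> B) -> (A=1 B=11)
Reached target in 7 moves.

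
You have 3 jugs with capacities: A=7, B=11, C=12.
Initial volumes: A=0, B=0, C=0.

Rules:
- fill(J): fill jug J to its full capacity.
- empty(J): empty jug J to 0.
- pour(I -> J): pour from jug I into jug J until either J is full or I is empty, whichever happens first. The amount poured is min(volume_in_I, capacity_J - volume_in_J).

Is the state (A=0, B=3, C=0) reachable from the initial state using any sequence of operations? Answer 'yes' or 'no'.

Answer: yes

Derivation:
BFS from (A=0, B=0, C=0):
  1. fill(A) -> (A=7 B=0 C=0)
  2. pour(A -> B) -> (A=0 B=7 C=0)
  3. fill(A) -> (A=7 B=7 C=0)
  4. pour(A -> B) -> (A=3 B=11 C=0)
  5. empty(B) -> (A=3 B=0 C=0)
  6. pour(A -> B) -> (A=0 B=3 C=0)
Target reached → yes.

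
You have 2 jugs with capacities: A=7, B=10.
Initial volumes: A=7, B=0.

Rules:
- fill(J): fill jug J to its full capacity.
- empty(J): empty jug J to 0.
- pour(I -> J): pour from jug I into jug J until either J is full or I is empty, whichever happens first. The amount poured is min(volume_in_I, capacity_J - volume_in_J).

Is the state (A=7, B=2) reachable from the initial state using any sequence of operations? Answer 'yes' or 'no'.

Answer: yes

Derivation:
BFS from (A=7, B=0):
  1. empty(A) -> (A=0 B=0)
  2. fill(B) -> (A=0 B=10)
  3. pour(B -> A) -> (A=7 B=3)
  4. empty(A) -> (A=0 B=3)
  5. pour(B -> A) -> (A=3 B=0)
  6. fill(B) -> (A=3 B=10)
  7. pour(B -> A) -> (A=7 B=6)
  8. empty(A) -> (A=0 B=6)
  9. pour(B -> A) -> (A=6 B=0)
  10. fill(B) -> (A=6 B=10)
  11. pour(B -> A) -> (A=7 B=9)
  12. empty(A) -> (A=0 B=9)
  13. pour(B -> A) -> (A=7 B=2)
Target reached → yes.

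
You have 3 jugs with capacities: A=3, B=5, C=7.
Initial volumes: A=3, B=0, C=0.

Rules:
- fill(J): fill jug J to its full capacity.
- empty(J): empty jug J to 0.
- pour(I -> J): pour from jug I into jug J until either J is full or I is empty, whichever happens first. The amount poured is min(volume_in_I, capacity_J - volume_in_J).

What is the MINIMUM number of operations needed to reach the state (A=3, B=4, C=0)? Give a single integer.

BFS from (A=3, B=0, C=0). One shortest path:
  1. empty(A) -> (A=0 B=0 C=0)
  2. fill(C) -> (A=0 B=0 C=7)
  3. pour(C -> A) -> (A=3 B=0 C=4)
  4. pour(C -> B) -> (A=3 B=4 C=0)
Reached target in 4 moves.

Answer: 4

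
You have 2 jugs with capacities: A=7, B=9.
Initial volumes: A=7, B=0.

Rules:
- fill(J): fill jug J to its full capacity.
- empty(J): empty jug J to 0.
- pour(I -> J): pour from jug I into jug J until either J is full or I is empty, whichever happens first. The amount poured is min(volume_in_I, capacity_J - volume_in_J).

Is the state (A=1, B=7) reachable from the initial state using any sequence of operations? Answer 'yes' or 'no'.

BFS explored all 32 reachable states.
Reachable set includes: (0,0), (0,1), (0,2), (0,3), (0,4), (0,5), (0,6), (0,7), (0,8), (0,9), (1,0), (1,9) ...
Target (A=1, B=7) not in reachable set → no.

Answer: no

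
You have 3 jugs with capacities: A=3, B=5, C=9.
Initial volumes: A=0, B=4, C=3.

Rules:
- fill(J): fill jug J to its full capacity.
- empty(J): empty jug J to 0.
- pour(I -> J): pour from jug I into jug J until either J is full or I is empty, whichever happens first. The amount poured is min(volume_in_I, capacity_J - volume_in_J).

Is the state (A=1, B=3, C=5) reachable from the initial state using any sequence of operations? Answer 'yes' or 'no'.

Answer: no

Derivation:
BFS explored all 176 reachable states.
Reachable set includes: (0,0,0), (0,0,1), (0,0,2), (0,0,3), (0,0,4), (0,0,5), (0,0,6), (0,0,7), (0,0,8), (0,0,9), (0,1,0), (0,1,1) ...
Target (A=1, B=3, C=5) not in reachable set → no.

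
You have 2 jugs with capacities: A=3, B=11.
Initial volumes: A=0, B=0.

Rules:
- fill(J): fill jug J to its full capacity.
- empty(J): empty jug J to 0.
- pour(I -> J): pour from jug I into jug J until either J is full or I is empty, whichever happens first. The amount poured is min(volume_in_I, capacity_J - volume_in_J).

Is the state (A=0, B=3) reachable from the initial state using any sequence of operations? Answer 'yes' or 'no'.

Answer: yes

Derivation:
BFS from (A=0, B=0):
  1. fill(A) -> (A=3 B=0)
  2. pour(A -> B) -> (A=0 B=3)
Target reached → yes.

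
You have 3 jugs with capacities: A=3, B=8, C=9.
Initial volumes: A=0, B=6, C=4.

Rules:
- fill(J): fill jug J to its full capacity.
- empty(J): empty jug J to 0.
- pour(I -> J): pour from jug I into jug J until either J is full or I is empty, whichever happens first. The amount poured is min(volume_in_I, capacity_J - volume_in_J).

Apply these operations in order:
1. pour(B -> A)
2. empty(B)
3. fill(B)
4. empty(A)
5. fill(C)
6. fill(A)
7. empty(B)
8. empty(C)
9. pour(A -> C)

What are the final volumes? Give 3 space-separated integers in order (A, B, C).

Step 1: pour(B -> A) -> (A=3 B=3 C=4)
Step 2: empty(B) -> (A=3 B=0 C=4)
Step 3: fill(B) -> (A=3 B=8 C=4)
Step 4: empty(A) -> (A=0 B=8 C=4)
Step 5: fill(C) -> (A=0 B=8 C=9)
Step 6: fill(A) -> (A=3 B=8 C=9)
Step 7: empty(B) -> (A=3 B=0 C=9)
Step 8: empty(C) -> (A=3 B=0 C=0)
Step 9: pour(A -> C) -> (A=0 B=0 C=3)

Answer: 0 0 3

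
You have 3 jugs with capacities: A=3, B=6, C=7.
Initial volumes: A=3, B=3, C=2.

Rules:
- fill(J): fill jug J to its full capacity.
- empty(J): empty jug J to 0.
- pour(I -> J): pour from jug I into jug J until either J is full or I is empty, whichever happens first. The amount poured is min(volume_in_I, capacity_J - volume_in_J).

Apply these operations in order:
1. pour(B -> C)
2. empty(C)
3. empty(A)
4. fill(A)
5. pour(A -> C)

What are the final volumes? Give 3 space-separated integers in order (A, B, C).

Answer: 0 0 3

Derivation:
Step 1: pour(B -> C) -> (A=3 B=0 C=5)
Step 2: empty(C) -> (A=3 B=0 C=0)
Step 3: empty(A) -> (A=0 B=0 C=0)
Step 4: fill(A) -> (A=3 B=0 C=0)
Step 5: pour(A -> C) -> (A=0 B=0 C=3)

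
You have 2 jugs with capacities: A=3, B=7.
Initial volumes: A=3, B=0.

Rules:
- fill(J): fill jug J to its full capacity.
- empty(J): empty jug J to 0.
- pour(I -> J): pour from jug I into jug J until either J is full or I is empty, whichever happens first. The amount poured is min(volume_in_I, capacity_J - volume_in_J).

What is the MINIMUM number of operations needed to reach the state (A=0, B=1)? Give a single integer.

Answer: 6

Derivation:
BFS from (A=3, B=0). One shortest path:
  1. empty(A) -> (A=0 B=0)
  2. fill(B) -> (A=0 B=7)
  3. pour(B -> A) -> (A=3 B=4)
  4. empty(A) -> (A=0 B=4)
  5. pour(B -> A) -> (A=3 B=1)
  6. empty(A) -> (A=0 B=1)
Reached target in 6 moves.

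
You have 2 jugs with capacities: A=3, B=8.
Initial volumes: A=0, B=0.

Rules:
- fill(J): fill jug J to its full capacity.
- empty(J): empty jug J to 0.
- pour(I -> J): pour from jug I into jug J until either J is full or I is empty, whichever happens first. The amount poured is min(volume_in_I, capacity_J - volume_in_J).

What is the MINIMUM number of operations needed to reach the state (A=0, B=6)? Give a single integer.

Answer: 4

Derivation:
BFS from (A=0, B=0). One shortest path:
  1. fill(A) -> (A=3 B=0)
  2. pour(A -> B) -> (A=0 B=3)
  3. fill(A) -> (A=3 B=3)
  4. pour(A -> B) -> (A=0 B=6)
Reached target in 4 moves.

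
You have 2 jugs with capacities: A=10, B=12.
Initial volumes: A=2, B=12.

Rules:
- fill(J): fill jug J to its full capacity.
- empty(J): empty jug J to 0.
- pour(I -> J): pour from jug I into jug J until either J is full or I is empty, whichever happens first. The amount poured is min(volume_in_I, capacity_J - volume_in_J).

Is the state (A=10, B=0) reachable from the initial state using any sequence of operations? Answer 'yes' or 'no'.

BFS from (A=2, B=12):
  1. fill(A) -> (A=10 B=12)
  2. empty(B) -> (A=10 B=0)
Target reached → yes.

Answer: yes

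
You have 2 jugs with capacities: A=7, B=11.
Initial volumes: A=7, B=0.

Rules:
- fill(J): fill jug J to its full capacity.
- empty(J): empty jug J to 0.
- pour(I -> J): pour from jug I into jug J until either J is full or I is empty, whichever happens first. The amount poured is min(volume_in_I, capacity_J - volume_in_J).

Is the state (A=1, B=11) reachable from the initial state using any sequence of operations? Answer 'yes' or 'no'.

BFS from (A=7, B=0):
  1. empty(A) -> (A=0 B=0)
  2. fill(B) -> (A=0 B=11)
  3. pour(B -> A) -> (A=7 B=4)
  4. empty(A) -> (A=0 B=4)
  5. pour(B -> A) -> (A=4 B=0)
  6. fill(B) -> (A=4 B=11)
  7. pour(B -> A) -> (A=7 B=8)
  8. empty(A) -> (A=0 B=8)
  9. pour(B -> A) -> (A=7 B=1)
  10. empty(A) -> (A=0 B=1)
  11. pour(B -> A) -> (A=1 B=0)
  12. fill(B) -> (A=1 B=11)
Target reached → yes.

Answer: yes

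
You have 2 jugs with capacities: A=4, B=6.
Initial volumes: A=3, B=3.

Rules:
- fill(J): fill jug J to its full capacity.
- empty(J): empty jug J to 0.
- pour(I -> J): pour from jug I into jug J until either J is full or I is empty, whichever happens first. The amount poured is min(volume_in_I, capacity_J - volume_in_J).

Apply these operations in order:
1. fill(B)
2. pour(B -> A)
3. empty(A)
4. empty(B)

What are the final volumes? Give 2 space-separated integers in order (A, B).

Step 1: fill(B) -> (A=3 B=6)
Step 2: pour(B -> A) -> (A=4 B=5)
Step 3: empty(A) -> (A=0 B=5)
Step 4: empty(B) -> (A=0 B=0)

Answer: 0 0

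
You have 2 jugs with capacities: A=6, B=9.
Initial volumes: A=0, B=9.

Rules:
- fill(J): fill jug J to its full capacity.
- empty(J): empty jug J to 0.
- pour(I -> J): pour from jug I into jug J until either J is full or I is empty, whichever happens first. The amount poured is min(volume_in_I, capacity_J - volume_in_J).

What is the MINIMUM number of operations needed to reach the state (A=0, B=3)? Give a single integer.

BFS from (A=0, B=9). One shortest path:
  1. pour(B -> A) -> (A=6 B=3)
  2. empty(A) -> (A=0 B=3)
Reached target in 2 moves.

Answer: 2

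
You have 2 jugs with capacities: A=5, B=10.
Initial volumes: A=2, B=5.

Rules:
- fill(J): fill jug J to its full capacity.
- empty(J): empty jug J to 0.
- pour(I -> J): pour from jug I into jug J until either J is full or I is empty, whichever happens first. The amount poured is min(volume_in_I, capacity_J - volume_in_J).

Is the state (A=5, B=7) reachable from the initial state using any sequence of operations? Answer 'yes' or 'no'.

BFS from (A=2, B=5):
  1. fill(B) -> (A=2 B=10)
  2. pour(B -> A) -> (A=5 B=7)
Target reached → yes.

Answer: yes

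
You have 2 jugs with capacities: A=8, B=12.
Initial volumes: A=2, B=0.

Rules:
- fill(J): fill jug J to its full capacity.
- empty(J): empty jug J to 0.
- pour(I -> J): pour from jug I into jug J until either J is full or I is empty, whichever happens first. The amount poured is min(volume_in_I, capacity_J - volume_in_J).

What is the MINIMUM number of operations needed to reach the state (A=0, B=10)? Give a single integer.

BFS from (A=2, B=0). One shortest path:
  1. pour(A -> B) -> (A=0 B=2)
  2. fill(A) -> (A=8 B=2)
  3. pour(A -> B) -> (A=0 B=10)
Reached target in 3 moves.

Answer: 3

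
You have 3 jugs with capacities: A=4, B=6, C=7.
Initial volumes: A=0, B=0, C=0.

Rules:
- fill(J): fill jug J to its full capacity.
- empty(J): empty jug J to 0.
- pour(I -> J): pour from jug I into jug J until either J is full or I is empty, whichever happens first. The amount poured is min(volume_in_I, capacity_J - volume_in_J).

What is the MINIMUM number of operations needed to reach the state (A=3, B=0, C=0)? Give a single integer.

BFS from (A=0, B=0, C=0). One shortest path:
  1. fill(C) -> (A=0 B=0 C=7)
  2. pour(C -> A) -> (A=4 B=0 C=3)
  3. empty(A) -> (A=0 B=0 C=3)
  4. pour(C -> A) -> (A=3 B=0 C=0)
Reached target in 4 moves.

Answer: 4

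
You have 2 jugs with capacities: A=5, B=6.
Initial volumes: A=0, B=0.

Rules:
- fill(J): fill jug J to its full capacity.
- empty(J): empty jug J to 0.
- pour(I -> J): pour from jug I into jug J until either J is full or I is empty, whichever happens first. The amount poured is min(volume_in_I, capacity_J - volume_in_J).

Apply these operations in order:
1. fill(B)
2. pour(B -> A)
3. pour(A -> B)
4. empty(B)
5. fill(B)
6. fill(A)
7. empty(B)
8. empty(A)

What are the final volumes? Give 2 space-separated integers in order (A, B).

Step 1: fill(B) -> (A=0 B=6)
Step 2: pour(B -> A) -> (A=5 B=1)
Step 3: pour(A -> B) -> (A=0 B=6)
Step 4: empty(B) -> (A=0 B=0)
Step 5: fill(B) -> (A=0 B=6)
Step 6: fill(A) -> (A=5 B=6)
Step 7: empty(B) -> (A=5 B=0)
Step 8: empty(A) -> (A=0 B=0)

Answer: 0 0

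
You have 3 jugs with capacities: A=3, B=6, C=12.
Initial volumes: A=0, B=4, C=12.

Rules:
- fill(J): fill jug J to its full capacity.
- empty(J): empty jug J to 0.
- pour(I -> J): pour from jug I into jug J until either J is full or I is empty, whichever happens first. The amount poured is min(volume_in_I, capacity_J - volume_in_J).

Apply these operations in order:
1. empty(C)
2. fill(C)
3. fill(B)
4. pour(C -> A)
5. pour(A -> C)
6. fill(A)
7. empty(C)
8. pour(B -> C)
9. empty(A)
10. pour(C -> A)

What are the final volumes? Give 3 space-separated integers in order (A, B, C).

Step 1: empty(C) -> (A=0 B=4 C=0)
Step 2: fill(C) -> (A=0 B=4 C=12)
Step 3: fill(B) -> (A=0 B=6 C=12)
Step 4: pour(C -> A) -> (A=3 B=6 C=9)
Step 5: pour(A -> C) -> (A=0 B=6 C=12)
Step 6: fill(A) -> (A=3 B=6 C=12)
Step 7: empty(C) -> (A=3 B=6 C=0)
Step 8: pour(B -> C) -> (A=3 B=0 C=6)
Step 9: empty(A) -> (A=0 B=0 C=6)
Step 10: pour(C -> A) -> (A=3 B=0 C=3)

Answer: 3 0 3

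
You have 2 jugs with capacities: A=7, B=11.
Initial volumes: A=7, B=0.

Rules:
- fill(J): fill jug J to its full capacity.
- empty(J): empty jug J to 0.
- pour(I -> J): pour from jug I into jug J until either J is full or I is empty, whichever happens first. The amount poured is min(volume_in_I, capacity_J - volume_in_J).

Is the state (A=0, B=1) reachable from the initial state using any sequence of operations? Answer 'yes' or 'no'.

BFS from (A=7, B=0):
  1. empty(A) -> (A=0 B=0)
  2. fill(B) -> (A=0 B=11)
  3. pour(B -> A) -> (A=7 B=4)
  4. empty(A) -> (A=0 B=4)
  5. pour(B -> A) -> (A=4 B=0)
  6. fill(B) -> (A=4 B=11)
  7. pour(B -> A) -> (A=7 B=8)
  8. empty(A) -> (A=0 B=8)
  9. pour(B -> A) -> (A=7 B=1)
  10. empty(A) -> (A=0 B=1)
Target reached → yes.

Answer: yes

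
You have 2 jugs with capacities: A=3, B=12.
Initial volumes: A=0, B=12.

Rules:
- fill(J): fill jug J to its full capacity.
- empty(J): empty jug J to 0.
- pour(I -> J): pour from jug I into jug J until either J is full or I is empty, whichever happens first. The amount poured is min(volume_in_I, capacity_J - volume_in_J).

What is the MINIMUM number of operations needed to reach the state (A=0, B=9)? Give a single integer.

Answer: 2

Derivation:
BFS from (A=0, B=12). One shortest path:
  1. pour(B -> A) -> (A=3 B=9)
  2. empty(A) -> (A=0 B=9)
Reached target in 2 moves.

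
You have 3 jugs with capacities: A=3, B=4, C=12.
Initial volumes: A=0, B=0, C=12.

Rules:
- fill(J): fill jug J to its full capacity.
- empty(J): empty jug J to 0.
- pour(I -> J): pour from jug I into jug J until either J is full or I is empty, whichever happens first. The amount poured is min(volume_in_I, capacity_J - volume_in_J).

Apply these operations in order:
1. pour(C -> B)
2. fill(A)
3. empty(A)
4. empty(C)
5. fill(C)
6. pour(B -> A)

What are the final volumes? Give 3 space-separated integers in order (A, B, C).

Answer: 3 1 12

Derivation:
Step 1: pour(C -> B) -> (A=0 B=4 C=8)
Step 2: fill(A) -> (A=3 B=4 C=8)
Step 3: empty(A) -> (A=0 B=4 C=8)
Step 4: empty(C) -> (A=0 B=4 C=0)
Step 5: fill(C) -> (A=0 B=4 C=12)
Step 6: pour(B -> A) -> (A=3 B=1 C=12)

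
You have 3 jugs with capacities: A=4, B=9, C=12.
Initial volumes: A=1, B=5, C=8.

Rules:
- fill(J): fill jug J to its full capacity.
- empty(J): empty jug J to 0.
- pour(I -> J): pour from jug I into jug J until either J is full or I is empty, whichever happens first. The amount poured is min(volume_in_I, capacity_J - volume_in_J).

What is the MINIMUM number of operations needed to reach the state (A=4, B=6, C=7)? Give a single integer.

BFS from (A=1, B=5, C=8). One shortest path:
  1. empty(B) -> (A=1 B=0 C=8)
  2. fill(C) -> (A=1 B=0 C=12)
  3. pour(C -> B) -> (A=1 B=9 C=3)
  4. pour(B -> A) -> (A=4 B=6 C=3)
  5. pour(A -> C) -> (A=0 B=6 C=7)
  6. fill(A) -> (A=4 B=6 C=7)
Reached target in 6 moves.

Answer: 6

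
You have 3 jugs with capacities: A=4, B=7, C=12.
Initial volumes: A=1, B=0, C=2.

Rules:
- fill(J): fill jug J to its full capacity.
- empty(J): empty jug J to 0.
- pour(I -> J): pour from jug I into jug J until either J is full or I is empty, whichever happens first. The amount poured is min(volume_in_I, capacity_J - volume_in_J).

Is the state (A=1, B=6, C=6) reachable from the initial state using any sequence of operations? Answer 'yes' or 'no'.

Answer: no

Derivation:
BFS explored all 322 reachable states.
Reachable set includes: (0,0,0), (0,0,1), (0,0,2), (0,0,3), (0,0,4), (0,0,5), (0,0,6), (0,0,7), (0,0,8), (0,0,9), (0,0,10), (0,0,11) ...
Target (A=1, B=6, C=6) not in reachable set → no.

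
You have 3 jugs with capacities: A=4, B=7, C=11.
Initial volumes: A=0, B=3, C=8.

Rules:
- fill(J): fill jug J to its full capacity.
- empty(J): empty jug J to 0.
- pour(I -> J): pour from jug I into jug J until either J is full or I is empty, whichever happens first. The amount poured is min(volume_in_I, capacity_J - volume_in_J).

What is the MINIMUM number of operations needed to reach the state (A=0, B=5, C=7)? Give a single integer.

Answer: 6

Derivation:
BFS from (A=0, B=3, C=8). One shortest path:
  1. fill(A) -> (A=4 B=3 C=8)
  2. empty(B) -> (A=4 B=0 C=8)
  3. pour(A -> B) -> (A=0 B=4 C=8)
  4. pour(B -> C) -> (A=0 B=1 C=11)
  5. pour(C -> A) -> (A=4 B=1 C=7)
  6. pour(A -> B) -> (A=0 B=5 C=7)
Reached target in 6 moves.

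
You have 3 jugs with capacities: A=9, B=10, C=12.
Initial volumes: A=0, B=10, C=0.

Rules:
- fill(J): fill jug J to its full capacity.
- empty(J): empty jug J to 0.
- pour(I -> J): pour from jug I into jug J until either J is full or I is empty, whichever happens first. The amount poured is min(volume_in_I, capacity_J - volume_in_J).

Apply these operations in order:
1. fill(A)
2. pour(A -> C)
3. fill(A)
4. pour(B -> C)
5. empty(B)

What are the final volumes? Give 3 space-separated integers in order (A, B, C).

Step 1: fill(A) -> (A=9 B=10 C=0)
Step 2: pour(A -> C) -> (A=0 B=10 C=9)
Step 3: fill(A) -> (A=9 B=10 C=9)
Step 4: pour(B -> C) -> (A=9 B=7 C=12)
Step 5: empty(B) -> (A=9 B=0 C=12)

Answer: 9 0 12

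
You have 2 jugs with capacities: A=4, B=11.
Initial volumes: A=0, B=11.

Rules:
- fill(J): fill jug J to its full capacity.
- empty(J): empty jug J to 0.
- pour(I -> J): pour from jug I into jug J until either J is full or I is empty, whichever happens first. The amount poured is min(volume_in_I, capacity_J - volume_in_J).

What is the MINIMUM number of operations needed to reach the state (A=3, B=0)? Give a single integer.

Answer: 5

Derivation:
BFS from (A=0, B=11). One shortest path:
  1. pour(B -> A) -> (A=4 B=7)
  2. empty(A) -> (A=0 B=7)
  3. pour(B -> A) -> (A=4 B=3)
  4. empty(A) -> (A=0 B=3)
  5. pour(B -> A) -> (A=3 B=0)
Reached target in 5 moves.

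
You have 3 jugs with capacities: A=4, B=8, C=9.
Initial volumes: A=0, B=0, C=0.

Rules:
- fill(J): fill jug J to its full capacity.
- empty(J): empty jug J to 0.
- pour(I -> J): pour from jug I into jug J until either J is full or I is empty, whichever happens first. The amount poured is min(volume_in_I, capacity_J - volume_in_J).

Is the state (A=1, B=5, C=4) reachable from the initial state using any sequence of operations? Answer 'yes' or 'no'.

BFS explored all 282 reachable states.
Reachable set includes: (0,0,0), (0,0,1), (0,0,2), (0,0,3), (0,0,4), (0,0,5), (0,0,6), (0,0,7), (0,0,8), (0,0,9), (0,1,0), (0,1,1) ...
Target (A=1, B=5, C=4) not in reachable set → no.

Answer: no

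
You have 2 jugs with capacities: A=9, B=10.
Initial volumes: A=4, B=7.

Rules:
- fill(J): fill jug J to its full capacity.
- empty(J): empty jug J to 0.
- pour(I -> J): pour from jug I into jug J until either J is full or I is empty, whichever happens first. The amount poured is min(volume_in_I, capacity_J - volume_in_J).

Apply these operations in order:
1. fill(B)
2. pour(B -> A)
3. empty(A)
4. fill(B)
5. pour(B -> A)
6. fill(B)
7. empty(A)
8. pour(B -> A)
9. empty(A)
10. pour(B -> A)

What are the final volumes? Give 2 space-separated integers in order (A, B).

Step 1: fill(B) -> (A=4 B=10)
Step 2: pour(B -> A) -> (A=9 B=5)
Step 3: empty(A) -> (A=0 B=5)
Step 4: fill(B) -> (A=0 B=10)
Step 5: pour(B -> A) -> (A=9 B=1)
Step 6: fill(B) -> (A=9 B=10)
Step 7: empty(A) -> (A=0 B=10)
Step 8: pour(B -> A) -> (A=9 B=1)
Step 9: empty(A) -> (A=0 B=1)
Step 10: pour(B -> A) -> (A=1 B=0)

Answer: 1 0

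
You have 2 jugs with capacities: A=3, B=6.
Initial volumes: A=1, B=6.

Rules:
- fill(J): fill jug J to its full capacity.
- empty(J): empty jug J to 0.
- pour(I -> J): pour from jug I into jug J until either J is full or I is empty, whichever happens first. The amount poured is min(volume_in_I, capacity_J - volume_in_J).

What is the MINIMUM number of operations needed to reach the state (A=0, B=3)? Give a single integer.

Answer: 3

Derivation:
BFS from (A=1, B=6). One shortest path:
  1. fill(A) -> (A=3 B=6)
  2. empty(B) -> (A=3 B=0)
  3. pour(A -> B) -> (A=0 B=3)
Reached target in 3 moves.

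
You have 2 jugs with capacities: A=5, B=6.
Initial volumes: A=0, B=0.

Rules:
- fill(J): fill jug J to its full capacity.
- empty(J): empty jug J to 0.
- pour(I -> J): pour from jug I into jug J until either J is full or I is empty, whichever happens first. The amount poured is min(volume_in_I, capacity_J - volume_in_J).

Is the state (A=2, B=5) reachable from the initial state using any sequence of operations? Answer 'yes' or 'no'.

BFS explored all 22 reachable states.
Reachable set includes: (0,0), (0,1), (0,2), (0,3), (0,4), (0,5), (0,6), (1,0), (1,6), (2,0), (2,6), (3,0) ...
Target (A=2, B=5) not in reachable set → no.

Answer: no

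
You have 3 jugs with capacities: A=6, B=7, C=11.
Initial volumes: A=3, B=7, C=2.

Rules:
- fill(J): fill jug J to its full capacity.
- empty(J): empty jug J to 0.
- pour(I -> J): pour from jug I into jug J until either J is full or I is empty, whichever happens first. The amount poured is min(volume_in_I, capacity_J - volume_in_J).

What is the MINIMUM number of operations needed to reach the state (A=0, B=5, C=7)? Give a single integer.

BFS from (A=3, B=7, C=2). One shortest path:
  1. pour(C -> A) -> (A=5 B=7 C=0)
  2. pour(B -> C) -> (A=5 B=0 C=7)
  3. pour(A -> B) -> (A=0 B=5 C=7)
Reached target in 3 moves.

Answer: 3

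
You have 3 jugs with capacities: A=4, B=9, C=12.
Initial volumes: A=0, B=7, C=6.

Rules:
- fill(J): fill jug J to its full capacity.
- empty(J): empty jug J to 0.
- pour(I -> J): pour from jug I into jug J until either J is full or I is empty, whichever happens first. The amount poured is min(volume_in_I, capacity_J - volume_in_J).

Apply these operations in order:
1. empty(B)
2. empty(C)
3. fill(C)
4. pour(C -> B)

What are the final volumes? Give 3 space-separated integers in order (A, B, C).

Step 1: empty(B) -> (A=0 B=0 C=6)
Step 2: empty(C) -> (A=0 B=0 C=0)
Step 3: fill(C) -> (A=0 B=0 C=12)
Step 4: pour(C -> B) -> (A=0 B=9 C=3)

Answer: 0 9 3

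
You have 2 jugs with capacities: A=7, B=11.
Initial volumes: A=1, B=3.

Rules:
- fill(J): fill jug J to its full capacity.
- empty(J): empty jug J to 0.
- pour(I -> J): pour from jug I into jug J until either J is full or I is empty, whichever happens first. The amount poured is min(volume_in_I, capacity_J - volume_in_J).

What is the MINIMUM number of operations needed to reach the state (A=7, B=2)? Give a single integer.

Answer: 8

Derivation:
BFS from (A=1, B=3). One shortest path:
  1. fill(B) -> (A=1 B=11)
  2. pour(B -> A) -> (A=7 B=5)
  3. empty(A) -> (A=0 B=5)
  4. pour(B -> A) -> (A=5 B=0)
  5. fill(B) -> (A=5 B=11)
  6. pour(B -> A) -> (A=7 B=9)
  7. empty(A) -> (A=0 B=9)
  8. pour(B -> A) -> (A=7 B=2)
Reached target in 8 moves.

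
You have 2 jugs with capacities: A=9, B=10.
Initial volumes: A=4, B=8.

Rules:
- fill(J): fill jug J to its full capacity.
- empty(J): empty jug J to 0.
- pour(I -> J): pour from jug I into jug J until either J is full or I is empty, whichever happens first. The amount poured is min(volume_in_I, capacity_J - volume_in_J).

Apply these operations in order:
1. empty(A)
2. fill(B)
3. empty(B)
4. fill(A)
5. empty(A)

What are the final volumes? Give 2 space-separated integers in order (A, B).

Step 1: empty(A) -> (A=0 B=8)
Step 2: fill(B) -> (A=0 B=10)
Step 3: empty(B) -> (A=0 B=0)
Step 4: fill(A) -> (A=9 B=0)
Step 5: empty(A) -> (A=0 B=0)

Answer: 0 0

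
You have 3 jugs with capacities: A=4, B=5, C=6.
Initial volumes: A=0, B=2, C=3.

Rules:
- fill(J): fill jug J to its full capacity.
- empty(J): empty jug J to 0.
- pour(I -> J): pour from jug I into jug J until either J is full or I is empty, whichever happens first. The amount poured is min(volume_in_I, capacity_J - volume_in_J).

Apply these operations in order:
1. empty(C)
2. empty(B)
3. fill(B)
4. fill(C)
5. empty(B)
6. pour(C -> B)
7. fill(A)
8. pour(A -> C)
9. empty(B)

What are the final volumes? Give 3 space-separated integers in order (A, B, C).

Step 1: empty(C) -> (A=0 B=2 C=0)
Step 2: empty(B) -> (A=0 B=0 C=0)
Step 3: fill(B) -> (A=0 B=5 C=0)
Step 4: fill(C) -> (A=0 B=5 C=6)
Step 5: empty(B) -> (A=0 B=0 C=6)
Step 6: pour(C -> B) -> (A=0 B=5 C=1)
Step 7: fill(A) -> (A=4 B=5 C=1)
Step 8: pour(A -> C) -> (A=0 B=5 C=5)
Step 9: empty(B) -> (A=0 B=0 C=5)

Answer: 0 0 5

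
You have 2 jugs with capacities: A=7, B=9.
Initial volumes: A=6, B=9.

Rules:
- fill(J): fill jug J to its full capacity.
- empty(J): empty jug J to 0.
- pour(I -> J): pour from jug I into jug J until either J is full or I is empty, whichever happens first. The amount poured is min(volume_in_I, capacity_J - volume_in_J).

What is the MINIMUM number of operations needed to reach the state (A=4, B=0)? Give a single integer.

BFS from (A=6, B=9). One shortest path:
  1. empty(B) -> (A=6 B=0)
  2. pour(A -> B) -> (A=0 B=6)
  3. fill(A) -> (A=7 B=6)
  4. pour(A -> B) -> (A=4 B=9)
  5. empty(B) -> (A=4 B=0)
Reached target in 5 moves.

Answer: 5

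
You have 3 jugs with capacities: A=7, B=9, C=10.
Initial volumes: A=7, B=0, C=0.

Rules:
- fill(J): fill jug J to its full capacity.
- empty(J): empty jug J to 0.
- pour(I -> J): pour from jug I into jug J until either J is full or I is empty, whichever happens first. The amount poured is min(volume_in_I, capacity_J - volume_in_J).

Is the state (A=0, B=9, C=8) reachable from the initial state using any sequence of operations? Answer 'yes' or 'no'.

Answer: yes

Derivation:
BFS from (A=7, B=0, C=0):
  1. fill(C) -> (A=7 B=0 C=10)
  2. pour(A -> B) -> (A=0 B=7 C=10)
  3. pour(C -> B) -> (A=0 B=9 C=8)
Target reached → yes.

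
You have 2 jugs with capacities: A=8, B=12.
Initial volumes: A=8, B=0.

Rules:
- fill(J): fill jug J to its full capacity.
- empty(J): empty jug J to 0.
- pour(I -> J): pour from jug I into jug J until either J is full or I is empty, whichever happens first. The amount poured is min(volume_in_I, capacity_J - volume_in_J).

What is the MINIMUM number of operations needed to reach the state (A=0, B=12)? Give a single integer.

Answer: 2

Derivation:
BFS from (A=8, B=0). One shortest path:
  1. empty(A) -> (A=0 B=0)
  2. fill(B) -> (A=0 B=12)
Reached target in 2 moves.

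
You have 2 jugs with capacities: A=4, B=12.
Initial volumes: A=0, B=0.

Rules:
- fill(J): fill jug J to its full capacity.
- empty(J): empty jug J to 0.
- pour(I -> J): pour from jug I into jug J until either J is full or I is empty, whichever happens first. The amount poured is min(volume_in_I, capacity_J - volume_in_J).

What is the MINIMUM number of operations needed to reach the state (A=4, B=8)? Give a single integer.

BFS from (A=0, B=0). One shortest path:
  1. fill(B) -> (A=0 B=12)
  2. pour(B -> A) -> (A=4 B=8)
Reached target in 2 moves.

Answer: 2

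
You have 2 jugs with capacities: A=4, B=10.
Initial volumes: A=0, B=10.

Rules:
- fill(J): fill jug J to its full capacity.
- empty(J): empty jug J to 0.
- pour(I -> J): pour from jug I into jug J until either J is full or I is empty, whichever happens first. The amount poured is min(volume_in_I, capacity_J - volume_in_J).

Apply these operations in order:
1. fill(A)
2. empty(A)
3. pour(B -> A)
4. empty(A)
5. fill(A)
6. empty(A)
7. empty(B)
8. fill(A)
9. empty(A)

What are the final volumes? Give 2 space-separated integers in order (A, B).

Step 1: fill(A) -> (A=4 B=10)
Step 2: empty(A) -> (A=0 B=10)
Step 3: pour(B -> A) -> (A=4 B=6)
Step 4: empty(A) -> (A=0 B=6)
Step 5: fill(A) -> (A=4 B=6)
Step 6: empty(A) -> (A=0 B=6)
Step 7: empty(B) -> (A=0 B=0)
Step 8: fill(A) -> (A=4 B=0)
Step 9: empty(A) -> (A=0 B=0)

Answer: 0 0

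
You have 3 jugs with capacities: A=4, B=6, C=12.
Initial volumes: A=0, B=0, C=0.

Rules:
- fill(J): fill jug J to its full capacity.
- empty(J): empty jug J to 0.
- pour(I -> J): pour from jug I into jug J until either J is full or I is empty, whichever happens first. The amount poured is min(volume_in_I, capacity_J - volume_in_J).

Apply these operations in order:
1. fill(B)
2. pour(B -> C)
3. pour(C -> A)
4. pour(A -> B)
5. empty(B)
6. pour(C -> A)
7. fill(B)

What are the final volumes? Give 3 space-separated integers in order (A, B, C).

Step 1: fill(B) -> (A=0 B=6 C=0)
Step 2: pour(B -> C) -> (A=0 B=0 C=6)
Step 3: pour(C -> A) -> (A=4 B=0 C=2)
Step 4: pour(A -> B) -> (A=0 B=4 C=2)
Step 5: empty(B) -> (A=0 B=0 C=2)
Step 6: pour(C -> A) -> (A=2 B=0 C=0)
Step 7: fill(B) -> (A=2 B=6 C=0)

Answer: 2 6 0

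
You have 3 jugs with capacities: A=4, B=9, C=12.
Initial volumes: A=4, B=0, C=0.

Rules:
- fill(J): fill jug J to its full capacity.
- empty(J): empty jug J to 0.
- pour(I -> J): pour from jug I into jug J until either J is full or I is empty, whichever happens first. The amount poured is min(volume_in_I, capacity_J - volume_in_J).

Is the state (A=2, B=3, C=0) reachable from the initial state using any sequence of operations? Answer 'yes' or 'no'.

BFS from (A=4, B=0, C=0):
  1. fill(B) -> (A=4 B=9 C=0)
  2. pour(B -> C) -> (A=4 B=0 C=9)
  3. pour(A -> C) -> (A=1 B=0 C=12)
  4. pour(C -> B) -> (A=1 B=9 C=3)
  5. pour(B -> A) -> (A=4 B=6 C=3)
  6. empty(A) -> (A=0 B=6 C=3)
  7. pour(B -> A) -> (A=4 B=2 C=3)
  8. empty(A) -> (A=0 B=2 C=3)
  9. pour(B -> A) -> (A=2 B=0 C=3)
  10. pour(C -> B) -> (A=2 B=3 C=0)
Target reached → yes.

Answer: yes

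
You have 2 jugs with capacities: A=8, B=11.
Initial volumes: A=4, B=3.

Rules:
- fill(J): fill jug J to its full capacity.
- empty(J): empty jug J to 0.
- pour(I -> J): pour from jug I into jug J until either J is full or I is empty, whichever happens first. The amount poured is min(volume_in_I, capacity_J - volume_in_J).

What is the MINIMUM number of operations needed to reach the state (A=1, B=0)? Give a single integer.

BFS from (A=4, B=3). One shortest path:
  1. empty(B) -> (A=4 B=0)
  2. pour(A -> B) -> (A=0 B=4)
  3. fill(A) -> (A=8 B=4)
  4. pour(A -> B) -> (A=1 B=11)
  5. empty(B) -> (A=1 B=0)
Reached target in 5 moves.

Answer: 5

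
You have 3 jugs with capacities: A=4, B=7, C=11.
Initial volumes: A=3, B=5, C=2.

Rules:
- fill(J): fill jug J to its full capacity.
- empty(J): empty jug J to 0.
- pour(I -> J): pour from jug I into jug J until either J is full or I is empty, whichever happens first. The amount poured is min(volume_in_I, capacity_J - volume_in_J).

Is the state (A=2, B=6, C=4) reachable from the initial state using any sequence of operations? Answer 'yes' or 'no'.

Answer: no

Derivation:
BFS explored all 301 reachable states.
Reachable set includes: (0,0,0), (0,0,1), (0,0,2), (0,0,3), (0,0,4), (0,0,5), (0,0,6), (0,0,7), (0,0,8), (0,0,9), (0,0,10), (0,0,11) ...
Target (A=2, B=6, C=4) not in reachable set → no.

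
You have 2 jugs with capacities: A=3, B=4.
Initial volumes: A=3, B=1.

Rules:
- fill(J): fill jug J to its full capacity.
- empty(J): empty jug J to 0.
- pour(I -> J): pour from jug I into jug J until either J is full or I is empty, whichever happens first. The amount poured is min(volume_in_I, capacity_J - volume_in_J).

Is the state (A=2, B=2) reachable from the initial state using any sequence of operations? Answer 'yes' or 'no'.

BFS explored all 14 reachable states.
Reachable set includes: (0,0), (0,1), (0,2), (0,3), (0,4), (1,0), (1,4), (2,0), (2,4), (3,0), (3,1), (3,2) ...
Target (A=2, B=2) not in reachable set → no.

Answer: no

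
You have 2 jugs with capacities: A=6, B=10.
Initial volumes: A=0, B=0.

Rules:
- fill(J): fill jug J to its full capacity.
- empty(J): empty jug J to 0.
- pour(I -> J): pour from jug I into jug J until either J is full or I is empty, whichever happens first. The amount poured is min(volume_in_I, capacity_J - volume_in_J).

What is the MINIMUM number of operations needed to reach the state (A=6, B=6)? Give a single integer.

Answer: 3

Derivation:
BFS from (A=0, B=0). One shortest path:
  1. fill(A) -> (A=6 B=0)
  2. pour(A -> B) -> (A=0 B=6)
  3. fill(A) -> (A=6 B=6)
Reached target in 3 moves.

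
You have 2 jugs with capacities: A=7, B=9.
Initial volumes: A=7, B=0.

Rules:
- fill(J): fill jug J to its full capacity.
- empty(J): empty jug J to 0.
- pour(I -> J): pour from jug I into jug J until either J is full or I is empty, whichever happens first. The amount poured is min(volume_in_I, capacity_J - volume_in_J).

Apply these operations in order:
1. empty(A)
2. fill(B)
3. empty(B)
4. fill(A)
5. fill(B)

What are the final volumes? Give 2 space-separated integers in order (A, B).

Answer: 7 9

Derivation:
Step 1: empty(A) -> (A=0 B=0)
Step 2: fill(B) -> (A=0 B=9)
Step 3: empty(B) -> (A=0 B=0)
Step 4: fill(A) -> (A=7 B=0)
Step 5: fill(B) -> (A=7 B=9)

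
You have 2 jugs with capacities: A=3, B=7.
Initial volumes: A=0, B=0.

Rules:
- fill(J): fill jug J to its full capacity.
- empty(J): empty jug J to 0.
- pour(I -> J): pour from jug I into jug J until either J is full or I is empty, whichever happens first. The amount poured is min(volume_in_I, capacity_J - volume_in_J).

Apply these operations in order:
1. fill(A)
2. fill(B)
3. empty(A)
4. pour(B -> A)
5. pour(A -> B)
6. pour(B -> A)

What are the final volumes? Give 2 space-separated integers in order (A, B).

Step 1: fill(A) -> (A=3 B=0)
Step 2: fill(B) -> (A=3 B=7)
Step 3: empty(A) -> (A=0 B=7)
Step 4: pour(B -> A) -> (A=3 B=4)
Step 5: pour(A -> B) -> (A=0 B=7)
Step 6: pour(B -> A) -> (A=3 B=4)

Answer: 3 4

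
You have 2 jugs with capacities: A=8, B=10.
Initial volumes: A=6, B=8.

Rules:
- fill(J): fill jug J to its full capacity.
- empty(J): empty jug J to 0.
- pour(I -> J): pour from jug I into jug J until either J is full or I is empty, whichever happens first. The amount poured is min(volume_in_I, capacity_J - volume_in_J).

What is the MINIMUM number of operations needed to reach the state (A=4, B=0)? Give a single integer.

Answer: 2

Derivation:
BFS from (A=6, B=8). One shortest path:
  1. pour(A -> B) -> (A=4 B=10)
  2. empty(B) -> (A=4 B=0)
Reached target in 2 moves.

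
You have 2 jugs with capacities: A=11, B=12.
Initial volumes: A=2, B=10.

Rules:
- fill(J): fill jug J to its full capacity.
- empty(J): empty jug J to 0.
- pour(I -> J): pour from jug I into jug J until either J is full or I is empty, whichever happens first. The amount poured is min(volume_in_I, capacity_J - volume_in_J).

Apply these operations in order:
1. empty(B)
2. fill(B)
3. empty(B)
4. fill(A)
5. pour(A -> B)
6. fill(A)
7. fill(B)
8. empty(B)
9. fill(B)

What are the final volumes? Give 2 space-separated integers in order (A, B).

Answer: 11 12

Derivation:
Step 1: empty(B) -> (A=2 B=0)
Step 2: fill(B) -> (A=2 B=12)
Step 3: empty(B) -> (A=2 B=0)
Step 4: fill(A) -> (A=11 B=0)
Step 5: pour(A -> B) -> (A=0 B=11)
Step 6: fill(A) -> (A=11 B=11)
Step 7: fill(B) -> (A=11 B=12)
Step 8: empty(B) -> (A=11 B=0)
Step 9: fill(B) -> (A=11 B=12)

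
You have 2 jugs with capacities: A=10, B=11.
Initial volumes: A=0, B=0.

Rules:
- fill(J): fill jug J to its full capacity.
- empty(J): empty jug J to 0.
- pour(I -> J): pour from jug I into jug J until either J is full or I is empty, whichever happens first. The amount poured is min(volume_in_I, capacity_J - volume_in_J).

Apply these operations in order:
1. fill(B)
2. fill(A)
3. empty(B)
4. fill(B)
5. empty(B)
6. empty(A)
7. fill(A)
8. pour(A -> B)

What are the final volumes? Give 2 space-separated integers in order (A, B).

Step 1: fill(B) -> (A=0 B=11)
Step 2: fill(A) -> (A=10 B=11)
Step 3: empty(B) -> (A=10 B=0)
Step 4: fill(B) -> (A=10 B=11)
Step 5: empty(B) -> (A=10 B=0)
Step 6: empty(A) -> (A=0 B=0)
Step 7: fill(A) -> (A=10 B=0)
Step 8: pour(A -> B) -> (A=0 B=10)

Answer: 0 10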